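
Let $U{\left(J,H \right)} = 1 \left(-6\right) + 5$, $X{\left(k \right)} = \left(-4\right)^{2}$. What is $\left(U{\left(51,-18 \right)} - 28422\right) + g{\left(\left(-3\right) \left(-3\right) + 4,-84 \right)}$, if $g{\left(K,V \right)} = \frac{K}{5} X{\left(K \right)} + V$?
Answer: $- \frac{142327}{5} \approx -28465.0$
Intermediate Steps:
$X{\left(k \right)} = 16$
$U{\left(J,H \right)} = -1$ ($U{\left(J,H \right)} = -6 + 5 = -1$)
$g{\left(K,V \right)} = V + \frac{16 K}{5}$ ($g{\left(K,V \right)} = \frac{K}{5} \cdot 16 + V = \frac{16 K}{5} + V = V + \frac{16 K}{5}$)
$\left(U{\left(51,-18 \right)} - 28422\right) + g{\left(\left(-3\right) \left(-3\right) + 4,-84 \right)} = \left(-1 - 28422\right) - \left(84 - \frac{16 \left(\left(-3\right) \left(-3\right) + 4\right)}{5}\right) = -28423 - \left(84 - \frac{16 \left(9 + 4\right)}{5}\right) = -28423 + \left(-84 + \frac{16}{5} \cdot 13\right) = -28423 + \left(-84 + \frac{208}{5}\right) = -28423 - \frac{212}{5} = - \frac{142327}{5}$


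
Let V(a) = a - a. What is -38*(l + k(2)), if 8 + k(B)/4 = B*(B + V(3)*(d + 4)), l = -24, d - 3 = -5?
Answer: 1520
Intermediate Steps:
V(a) = 0
d = -2 (d = 3 - 5 = -2)
k(B) = -32 + 4*B**2 (k(B) = -32 + 4*(B*(B + 0*(-2 + 4))) = -32 + 4*(B*(B + 0*2)) = -32 + 4*(B*(B + 0)) = -32 + 4*(B*B) = -32 + 4*B**2)
-38*(l + k(2)) = -38*(-24 + (-32 + 4*2**2)) = -38*(-24 + (-32 + 4*4)) = -38*(-24 + (-32 + 16)) = -38*(-24 - 16) = -38*(-40) = 1520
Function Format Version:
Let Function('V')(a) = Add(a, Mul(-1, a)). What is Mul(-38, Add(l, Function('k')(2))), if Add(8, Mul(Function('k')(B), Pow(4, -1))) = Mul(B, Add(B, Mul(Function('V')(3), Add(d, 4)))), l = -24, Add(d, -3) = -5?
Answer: 1520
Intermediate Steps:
Function('V')(a) = 0
d = -2 (d = Add(3, -5) = -2)
Function('k')(B) = Add(-32, Mul(4, Pow(B, 2))) (Function('k')(B) = Add(-32, Mul(4, Mul(B, Add(B, Mul(0, Add(-2, 4)))))) = Add(-32, Mul(4, Mul(B, Add(B, Mul(0, 2))))) = Add(-32, Mul(4, Mul(B, Add(B, 0)))) = Add(-32, Mul(4, Mul(B, B))) = Add(-32, Mul(4, Pow(B, 2))))
Mul(-38, Add(l, Function('k')(2))) = Mul(-38, Add(-24, Add(-32, Mul(4, Pow(2, 2))))) = Mul(-38, Add(-24, Add(-32, Mul(4, 4)))) = Mul(-38, Add(-24, Add(-32, 16))) = Mul(-38, Add(-24, -16)) = Mul(-38, -40) = 1520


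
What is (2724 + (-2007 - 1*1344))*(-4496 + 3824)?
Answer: 421344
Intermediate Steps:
(2724 + (-2007 - 1*1344))*(-4496 + 3824) = (2724 + (-2007 - 1344))*(-672) = (2724 - 3351)*(-672) = -627*(-672) = 421344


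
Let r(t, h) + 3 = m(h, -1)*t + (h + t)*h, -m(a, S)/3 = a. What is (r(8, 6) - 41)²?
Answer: 10816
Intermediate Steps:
m(a, S) = -3*a
r(t, h) = -3 + h*(h + t) - 3*h*t (r(t, h) = -3 + ((-3*h)*t + (h + t)*h) = -3 + (-3*h*t + h*(h + t)) = -3 + (h*(h + t) - 3*h*t) = -3 + h*(h + t) - 3*h*t)
(r(8, 6) - 41)² = ((-3 + 6² - 2*6*8) - 41)² = ((-3 + 36 - 96) - 41)² = (-63 - 41)² = (-104)² = 10816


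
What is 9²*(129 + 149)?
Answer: 22518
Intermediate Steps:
9²*(129 + 149) = 81*278 = 22518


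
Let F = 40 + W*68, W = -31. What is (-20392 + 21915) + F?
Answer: -545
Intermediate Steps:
F = -2068 (F = 40 - 31*68 = 40 - 2108 = -2068)
(-20392 + 21915) + F = (-20392 + 21915) - 2068 = 1523 - 2068 = -545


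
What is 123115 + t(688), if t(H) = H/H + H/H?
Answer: 123117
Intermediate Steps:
t(H) = 2 (t(H) = 1 + 1 = 2)
123115 + t(688) = 123115 + 2 = 123117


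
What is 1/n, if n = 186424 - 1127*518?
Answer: -1/397362 ≈ -2.5166e-6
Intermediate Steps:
n = -397362 (n = 186424 - 583786 = -397362)
1/n = 1/(-397362) = -1/397362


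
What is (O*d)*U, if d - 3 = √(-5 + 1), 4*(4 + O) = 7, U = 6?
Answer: -81/2 - 27*I ≈ -40.5 - 27.0*I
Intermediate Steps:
O = -9/4 (O = -4 + (¼)*7 = -4 + 7/4 = -9/4 ≈ -2.2500)
d = 3 + 2*I (d = 3 + √(-5 + 1) = 3 + √(-4) = 3 + 2*I ≈ 3.0 + 2.0*I)
(O*d)*U = -9*(3 + 2*I)/4*6 = (-27/4 - 9*I/2)*6 = -81/2 - 27*I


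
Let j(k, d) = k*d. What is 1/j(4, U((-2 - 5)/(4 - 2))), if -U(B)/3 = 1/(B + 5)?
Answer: -⅛ ≈ -0.12500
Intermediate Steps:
U(B) = -3/(5 + B) (U(B) = -3/(B + 5) = -3/(5 + B))
j(k, d) = d*k
1/j(4, U((-2 - 5)/(4 - 2))) = 1/(-3/(5 + (-2 - 5)/(4 - 2))*4) = 1/(-3/(5 - 7/2)*4) = 1/(-3/3/2*4) = 1/(-3*⅔*4) = 1/(-2*4) = 1/(-8) = -⅛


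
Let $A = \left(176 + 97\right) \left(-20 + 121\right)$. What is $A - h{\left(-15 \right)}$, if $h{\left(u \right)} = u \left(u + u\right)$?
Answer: $27123$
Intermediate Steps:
$A = 27573$ ($A = 273 \cdot 101 = 27573$)
$h{\left(u \right)} = 2 u^{2}$ ($h{\left(u \right)} = u 2 u = 2 u^{2}$)
$A - h{\left(-15 \right)} = 27573 - 2 \left(-15\right)^{2} = 27573 - 2 \cdot 225 = 27573 - 450 = 27123$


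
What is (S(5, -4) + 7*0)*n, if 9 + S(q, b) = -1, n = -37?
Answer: 370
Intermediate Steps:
S(q, b) = -10 (S(q, b) = -9 - 1 = -10)
(S(5, -4) + 7*0)*n = (-10 + 7*0)*(-37) = (-10 + 0)*(-37) = -10*(-37) = 370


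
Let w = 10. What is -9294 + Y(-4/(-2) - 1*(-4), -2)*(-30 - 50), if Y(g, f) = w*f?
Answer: -7694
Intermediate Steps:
Y(g, f) = 10*f
-9294 + Y(-4/(-2) - 1*(-4), -2)*(-30 - 50) = -9294 + (10*(-2))*(-30 - 50) = -9294 - 20*(-80) = -9294 + 1600 = -7694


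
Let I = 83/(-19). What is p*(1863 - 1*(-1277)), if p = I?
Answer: -260620/19 ≈ -13717.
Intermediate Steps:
I = -83/19 (I = 83*(-1/19) = -83/19 ≈ -4.3684)
p = -83/19 ≈ -4.3684
p*(1863 - 1*(-1277)) = -83*(1863 - 1*(-1277))/19 = -83*(1863 + 1277)/19 = -83/19*3140 = -260620/19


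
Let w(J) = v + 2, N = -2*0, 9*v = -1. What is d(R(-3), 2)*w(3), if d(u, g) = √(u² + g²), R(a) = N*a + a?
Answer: 17*√13/9 ≈ 6.8105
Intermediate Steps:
v = -⅑ (v = (⅑)*(-1) = -⅑ ≈ -0.11111)
N = 0
R(a) = a (R(a) = 0*a + a = 0 + a = a)
d(u, g) = √(g² + u²)
w(J) = 17/9 (w(J) = -⅑ + 2 = 17/9)
d(R(-3), 2)*w(3) = √(2² + (-3)²)*(17/9) = √(4 + 9)*(17/9) = √13*(17/9) = 17*√13/9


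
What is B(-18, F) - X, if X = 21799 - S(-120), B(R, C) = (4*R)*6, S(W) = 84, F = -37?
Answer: -22147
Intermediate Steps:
B(R, C) = 24*R
X = 21715 (X = 21799 - 1*84 = 21799 - 84 = 21715)
B(-18, F) - X = 24*(-18) - 1*21715 = -432 - 21715 = -22147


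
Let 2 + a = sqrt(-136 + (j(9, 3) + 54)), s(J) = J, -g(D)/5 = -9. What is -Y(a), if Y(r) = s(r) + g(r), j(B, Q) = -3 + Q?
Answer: -43 - I*sqrt(82) ≈ -43.0 - 9.0554*I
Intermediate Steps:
g(D) = 45 (g(D) = -5*(-9) = 45)
a = -2 + I*sqrt(82) (a = -2 + sqrt(-136 + ((-3 + 3) + 54)) = -2 + sqrt(-136 + (0 + 54)) = -2 + sqrt(-136 + 54) = -2 + sqrt(-82) = -2 + I*sqrt(82) ≈ -2.0 + 9.0554*I)
Y(r) = 45 + r (Y(r) = r + 45 = 45 + r)
-Y(a) = -(45 + (-2 + I*sqrt(82))) = -(43 + I*sqrt(82)) = -43 - I*sqrt(82)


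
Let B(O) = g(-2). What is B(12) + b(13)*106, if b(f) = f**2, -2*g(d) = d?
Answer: 17915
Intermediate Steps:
g(d) = -d/2
B(O) = 1 (B(O) = -1/2*(-2) = 1)
B(12) + b(13)*106 = 1 + 13**2*106 = 1 + 169*106 = 1 + 17914 = 17915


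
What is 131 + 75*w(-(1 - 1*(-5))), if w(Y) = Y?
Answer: -319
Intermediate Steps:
131 + 75*w(-(1 - 1*(-5))) = 131 + 75*(-(1 - 1*(-5))) = 131 + 75*(-(1 + 5)) = 131 + 75*(-1*6) = 131 + 75*(-6) = 131 - 450 = -319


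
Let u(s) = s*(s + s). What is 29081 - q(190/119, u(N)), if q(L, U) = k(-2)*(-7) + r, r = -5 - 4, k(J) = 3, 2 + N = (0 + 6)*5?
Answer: 29111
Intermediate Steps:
N = 28 (N = -2 + (0 + 6)*5 = -2 + 6*5 = -2 + 30 = 28)
r = -9
u(s) = 2*s**2 (u(s) = s*(2*s) = 2*s**2)
q(L, U) = -30 (q(L, U) = 3*(-7) - 9 = -21 - 9 = -30)
29081 - q(190/119, u(N)) = 29081 - 1*(-30) = 29081 + 30 = 29111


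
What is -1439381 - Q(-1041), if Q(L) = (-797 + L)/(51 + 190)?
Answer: -346888983/241 ≈ -1.4394e+6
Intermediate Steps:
Q(L) = -797/241 + L/241 (Q(L) = (-797 + L)/241 = (-797 + L)*(1/241) = -797/241 + L/241)
-1439381 - Q(-1041) = -1439381 - (-797/241 + (1/241)*(-1041)) = -1439381 - (-797/241 - 1041/241) = -1439381 - 1*(-1838/241) = -1439381 + 1838/241 = -346888983/241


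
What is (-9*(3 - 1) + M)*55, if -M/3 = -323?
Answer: 52305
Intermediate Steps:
M = 969 (M = -3*(-323) = 969)
(-9*(3 - 1) + M)*55 = (-9*(3 - 1) + 969)*55 = (-9*2 + 969)*55 = (-18 + 969)*55 = 951*55 = 52305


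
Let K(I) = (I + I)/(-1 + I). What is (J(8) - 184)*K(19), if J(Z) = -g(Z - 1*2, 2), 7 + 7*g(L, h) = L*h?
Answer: -8189/21 ≈ -389.95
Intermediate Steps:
K(I) = 2*I/(-1 + I) (K(I) = (2*I)/(-1 + I) = 2*I/(-1 + I))
g(L, h) = -1 + L*h/7 (g(L, h) = -1 + (L*h)/7 = -1 + L*h/7)
J(Z) = 11/7 - 2*Z/7 (J(Z) = -(-1 + (⅐)*(Z - 1*2)*2) = -(-1 + (⅐)*(Z - 2)*2) = -(-1 + (⅐)*(-2 + Z)*2) = -(-1 + (-4/7 + 2*Z/7)) = -(-11/7 + 2*Z/7) = 11/7 - 2*Z/7)
(J(8) - 184)*K(19) = ((11/7 - 2/7*8) - 184)*(2*19/(-1 + 19)) = ((11/7 - 16/7) - 184)*(2*19/18) = (-5/7 - 184)*(2*19*(1/18)) = -1293/7*19/9 = -8189/21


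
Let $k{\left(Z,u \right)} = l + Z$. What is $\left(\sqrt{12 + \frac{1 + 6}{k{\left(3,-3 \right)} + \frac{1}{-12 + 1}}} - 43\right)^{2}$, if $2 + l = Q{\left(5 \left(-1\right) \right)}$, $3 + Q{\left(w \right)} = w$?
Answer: $\frac{\left(3354 - \sqrt{67002}\right)^{2}}{6084} \approx 1574.6$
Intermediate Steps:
$Q{\left(w \right)} = -3 + w$
$l = -10$ ($l = -2 + \left(-3 + 5 \left(-1\right)\right) = -2 - 8 = -10$)
$k{\left(Z,u \right)} = -10 + Z$
$\left(\sqrt{12 + \frac{1 + 6}{k{\left(3,-3 \right)} + \frac{1}{-12 + 1}}} - 43\right)^{2} = \left(\sqrt{12 + \frac{1 + 6}{\left(-10 + 3\right) + \frac{1}{-12 + 1}}} - 43\right)^{2} = \left(\sqrt{12 + \frac{7}{-7 + \frac{1}{-11}}} - 43\right)^{2} = \left(\sqrt{12 + \frac{7}{-7 - \frac{1}{11}}} - 43\right)^{2} = \left(\sqrt{12 + \frac{7}{- \frac{78}{11}}} - 43\right)^{2} = \left(\sqrt{12 + 7 \left(- \frac{11}{78}\right)} - 43\right)^{2} = \left(\sqrt{12 - \frac{77}{78}} - 43\right)^{2} = \left(\sqrt{\frac{859}{78}} - 43\right)^{2} = \left(\frac{\sqrt{67002}}{78} - 43\right)^{2} = \left(-43 + \frac{\sqrt{67002}}{78}\right)^{2}$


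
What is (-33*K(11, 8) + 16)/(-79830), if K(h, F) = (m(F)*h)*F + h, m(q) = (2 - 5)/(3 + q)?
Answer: -89/15966 ≈ -0.0055743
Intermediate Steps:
m(q) = -3/(3 + q)
K(h, F) = h - 3*F*h/(3 + F) (K(h, F) = ((-3/(3 + F))*h)*F + h = (-3*h/(3 + F))*F + h = -3*F*h/(3 + F) + h = h - 3*F*h/(3 + F))
(-33*K(11, 8) + 16)/(-79830) = (-363*(3 - 2*8)/(3 + 8) + 16)/(-79830) = (-363*(3 - 16)/11 + 16)*(-1/79830) = (-363*(-13)/11 + 16)*(-1/79830) = (-33*(-13) + 16)*(-1/79830) = (429 + 16)*(-1/79830) = 445*(-1/79830) = -89/15966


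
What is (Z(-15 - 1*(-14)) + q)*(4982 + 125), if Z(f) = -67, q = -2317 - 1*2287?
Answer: -23854797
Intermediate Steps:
q = -4604 (q = -2317 - 2287 = -4604)
(Z(-15 - 1*(-14)) + q)*(4982 + 125) = (-67 - 4604)*(4982 + 125) = -4671*5107 = -23854797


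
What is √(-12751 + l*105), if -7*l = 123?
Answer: 2*I*√3649 ≈ 120.81*I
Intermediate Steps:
l = -123/7 (l = -⅐*123 = -123/7 ≈ -17.571)
√(-12751 + l*105) = √(-12751 - 123/7*105) = √(-12751 - 1845) = √(-14596) = 2*I*√3649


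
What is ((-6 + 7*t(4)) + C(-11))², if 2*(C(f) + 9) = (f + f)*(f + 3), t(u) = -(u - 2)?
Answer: 3481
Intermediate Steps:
t(u) = 2 - u (t(u) = -(-2 + u) = 2 - u)
C(f) = -9 + f*(3 + f) (C(f) = -9 + ((f + f)*(f + 3))/2 = -9 + ((2*f)*(3 + f))/2 = -9 + (2*f*(3 + f))/2 = -9 + f*(3 + f))
((-6 + 7*t(4)) + C(-11))² = ((-6 + 7*(2 - 1*4)) + (-9 + (-11)² + 3*(-11)))² = ((-6 + 7*(2 - 4)) + (-9 + 121 - 33))² = ((-6 + 7*(-2)) + 79)² = ((-6 - 14) + 79)² = (-20 + 79)² = 59² = 3481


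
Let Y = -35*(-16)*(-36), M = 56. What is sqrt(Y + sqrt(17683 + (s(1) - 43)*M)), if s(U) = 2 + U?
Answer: sqrt(-20160 + sqrt(15443)) ≈ 141.55*I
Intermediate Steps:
Y = -20160 (Y = 560*(-36) = -20160)
sqrt(Y + sqrt(17683 + (s(1) - 43)*M)) = sqrt(-20160 + sqrt(17683 + ((2 + 1) - 43)*56)) = sqrt(-20160 + sqrt(17683 + (3 - 43)*56)) = sqrt(-20160 + sqrt(17683 - 40*56)) = sqrt(-20160 + sqrt(17683 - 2240)) = sqrt(-20160 + sqrt(15443))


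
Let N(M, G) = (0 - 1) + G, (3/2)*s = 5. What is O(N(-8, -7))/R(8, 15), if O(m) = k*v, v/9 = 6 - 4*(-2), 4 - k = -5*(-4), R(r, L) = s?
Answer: -3024/5 ≈ -604.80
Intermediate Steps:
s = 10/3 (s = (2/3)*5 = 10/3 ≈ 3.3333)
R(r, L) = 10/3
k = -16 (k = 4 - (-5)*(-4) = 4 - 1*20 = 4 - 20 = -16)
v = 126 (v = 9*(6 - 4*(-2)) = 9*(6 + 8) = 9*14 = 126)
N(M, G) = -1 + G
O(m) = -2016 (O(m) = -16*126 = -2016)
O(N(-8, -7))/R(8, 15) = -2016/10/3 = -2016*3/10 = -3024/5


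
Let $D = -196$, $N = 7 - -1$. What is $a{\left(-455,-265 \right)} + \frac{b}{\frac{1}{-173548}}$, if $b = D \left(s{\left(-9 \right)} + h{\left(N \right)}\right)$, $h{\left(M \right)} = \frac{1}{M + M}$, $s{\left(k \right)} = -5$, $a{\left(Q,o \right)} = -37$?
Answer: $-167951114$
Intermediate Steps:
$N = 8$ ($N = 7 + 1 = 8$)
$h{\left(M \right)} = \frac{1}{2 M}$
$b = \frac{3871}{4}$ ($b = - 196 \left(-5 + \frac{1}{2 \cdot 8}\right) = - 196 \left(-5 + \frac{1}{2} \cdot \frac{1}{8}\right) = - 196 \left(-5 + \frac{1}{16}\right) = \left(-196\right) \left(- \frac{79}{16}\right) = \frac{3871}{4} \approx 967.75$)
$a{\left(-455,-265 \right)} + \frac{b}{\frac{1}{-173548}} = -37 + \frac{3871}{4 \frac{1}{-173548}} = -37 + \frac{3871}{4 \left(- \frac{1}{173548}\right)} = -37 + \frac{3871}{4} \left(-173548\right) = -37 - 167951077 = -167951114$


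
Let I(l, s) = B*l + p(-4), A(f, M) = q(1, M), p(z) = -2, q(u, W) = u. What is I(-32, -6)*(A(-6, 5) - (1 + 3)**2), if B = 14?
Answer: 6750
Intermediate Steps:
A(f, M) = 1
I(l, s) = -2 + 14*l (I(l, s) = 14*l - 2 = -2 + 14*l)
I(-32, -6)*(A(-6, 5) - (1 + 3)**2) = (-2 + 14*(-32))*(1 - (1 + 3)**2) = (-2 - 448)*(1 - 1*4**2) = -450*(1 - 1*16) = -450*(1 - 16) = -450*(-15) = 6750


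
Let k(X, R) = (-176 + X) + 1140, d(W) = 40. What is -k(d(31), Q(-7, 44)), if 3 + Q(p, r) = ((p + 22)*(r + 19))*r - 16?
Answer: -1004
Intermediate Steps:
Q(p, r) = -19 + r*(19 + r)*(22 + p) (Q(p, r) = -3 + (((p + 22)*(r + 19))*r - 16) = -3 + (((22 + p)*(19 + r))*r - 16) = -3 + (((19 + r)*(22 + p))*r - 16) = -3 + (r*(19 + r)*(22 + p) - 16) = -3 + (-16 + r*(19 + r)*(22 + p)) = -19 + r*(19 + r)*(22 + p))
k(X, R) = 964 + X
-k(d(31), Q(-7, 44)) = -(964 + 40) = -1*1004 = -1004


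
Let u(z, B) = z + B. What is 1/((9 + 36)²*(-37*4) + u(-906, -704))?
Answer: -1/301310 ≈ -3.3188e-6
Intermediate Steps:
u(z, B) = B + z
1/((9 + 36)²*(-37*4) + u(-906, -704)) = 1/((9 + 36)²*(-37*4) + (-704 - 906)) = 1/(45²*(-148) - 1610) = 1/(2025*(-148) - 1610) = 1/(-299700 - 1610) = 1/(-301310) = -1/301310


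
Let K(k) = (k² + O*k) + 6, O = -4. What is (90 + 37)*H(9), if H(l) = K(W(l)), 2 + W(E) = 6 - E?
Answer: 6477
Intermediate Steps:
W(E) = 4 - E (W(E) = -2 + (6 - E) = 4 - E)
K(k) = 6 + k² - 4*k (K(k) = (k² - 4*k) + 6 = 6 + k² - 4*k)
H(l) = -10 + (4 - l)² + 4*l (H(l) = 6 + (4 - l)² - 4*(4 - l) = 6 + (4 - l)² + (-16 + 4*l) = -10 + (4 - l)² + 4*l)
(90 + 37)*H(9) = (90 + 37)*(6 + 9² - 4*9) = 127*(6 + 81 - 36) = 127*51 = 6477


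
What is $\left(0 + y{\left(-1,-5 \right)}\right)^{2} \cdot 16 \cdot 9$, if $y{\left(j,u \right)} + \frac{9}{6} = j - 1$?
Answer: $1764$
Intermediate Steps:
$y{\left(j,u \right)} = - \frac{5}{2} + j$ ($y{\left(j,u \right)} = - \frac{3}{2} + \left(j - 1\right) = - \frac{3}{2} + \left(-1 + j\right) = - \frac{5}{2} + j$)
$\left(0 + y{\left(-1,-5 \right)}\right)^{2} \cdot 16 \cdot 9 = \left(0 - \frac{7}{2}\right)^{2} \cdot 16 \cdot 9 = \left(- \frac{7}{2}\right)^{2} \cdot 16 \cdot 9 = \frac{49}{4} \cdot 16 \cdot 9 = 196 \cdot 9 = 1764$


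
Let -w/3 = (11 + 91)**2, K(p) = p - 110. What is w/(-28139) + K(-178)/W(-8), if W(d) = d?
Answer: 1044216/28139 ≈ 37.109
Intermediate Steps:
K(p) = -110 + p
w = -31212 (w = -3*(11 + 91)**2 = -3*102**2 = -3*10404 = -31212)
w/(-28139) + K(-178)/W(-8) = -31212/(-28139) + (-110 - 178)/(-8) = -31212*(-1/28139) - 288*(-1/8) = 31212/28139 + 36 = 1044216/28139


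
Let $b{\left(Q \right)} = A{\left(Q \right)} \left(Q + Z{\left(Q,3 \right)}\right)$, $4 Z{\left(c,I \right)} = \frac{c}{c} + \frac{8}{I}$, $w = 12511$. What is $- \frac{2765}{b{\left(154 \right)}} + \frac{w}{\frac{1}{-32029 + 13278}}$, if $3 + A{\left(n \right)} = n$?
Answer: $- \frac{65852580089729}{280709} \approx -2.3459 \cdot 10^{8}$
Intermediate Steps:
$Z{\left(c,I \right)} = \frac{1}{4} + \frac{2}{I}$ ($Z{\left(c,I \right)} = \frac{\frac{c}{c} + \frac{8}{I}}{4} = \frac{1 + \frac{8}{I}}{4} = \frac{1}{4} + \frac{2}{I}$)
$A{\left(n \right)} = -3 + n$
$b{\left(Q \right)} = \left(-3 + Q\right) \left(\frac{11}{12} + Q\right)$ ($b{\left(Q \right)} = \left(-3 + Q\right) \left(Q + \frac{8 + 3}{4 \cdot 3}\right) = \left(-3 + Q\right) \left(Q + \frac{1}{4} \cdot \frac{1}{3} \cdot 11\right) = \left(-3 + Q\right) \left(Q + \frac{11}{12}\right) = \left(-3 + Q\right) \left(\frac{11}{12} + Q\right)$)
$- \frac{2765}{b{\left(154 \right)}} + \frac{w}{\frac{1}{-32029 + 13278}} = - \frac{2765}{\frac{1}{12} \left(-3 + 154\right) \left(11 + 12 \cdot 154\right)} + \frac{12511}{\frac{1}{-32029 + 13278}} = - \frac{2765}{\frac{1}{12} \cdot 151 \left(11 + 1848\right)} + \frac{12511}{\frac{1}{-18751}} = - \frac{2765}{\frac{1}{12} \cdot 151 \cdot 1859} + \frac{12511}{- \frac{1}{18751}} = - \frac{2765}{\frac{280709}{12}} + 12511 \left(-18751\right) = \left(-2765\right) \frac{12}{280709} - 234593761 = - \frac{33180}{280709} - 234593761 = - \frac{65852580089729}{280709}$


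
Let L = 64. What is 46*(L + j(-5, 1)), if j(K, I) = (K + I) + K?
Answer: 2530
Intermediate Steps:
j(K, I) = I + 2*K (j(K, I) = (I + K) + K = I + 2*K)
46*(L + j(-5, 1)) = 46*(64 + (1 + 2*(-5))) = 46*(64 + (1 - 10)) = 46*(64 - 9) = 46*55 = 2530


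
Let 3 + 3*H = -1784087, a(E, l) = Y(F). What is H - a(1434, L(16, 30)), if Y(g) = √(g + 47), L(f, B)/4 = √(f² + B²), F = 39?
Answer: -1784090/3 - √86 ≈ -5.9471e+5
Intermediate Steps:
L(f, B) = 4*√(B² + f²) (L(f, B) = 4*√(f² + B²) = 4*√(B² + f²))
Y(g) = √(47 + g)
a(E, l) = √86 (a(E, l) = √(47 + 39) = √86)
H = -1784090/3 (H = -1 + (⅓)*(-1784087) = -1 - 1784087/3 = -1784090/3 ≈ -5.9470e+5)
H - a(1434, L(16, 30)) = -1784090/3 - √86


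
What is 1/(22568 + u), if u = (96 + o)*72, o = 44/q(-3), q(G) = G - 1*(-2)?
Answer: 1/26312 ≈ 3.8005e-5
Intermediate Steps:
q(G) = 2 + G (q(G) = G + 2 = 2 + G)
o = -44 (o = 44/(2 - 3) = 44/(-1) = 44*(-1) = -44)
u = 3744 (u = (96 - 44)*72 = 52*72 = 3744)
1/(22568 + u) = 1/(22568 + 3744) = 1/26312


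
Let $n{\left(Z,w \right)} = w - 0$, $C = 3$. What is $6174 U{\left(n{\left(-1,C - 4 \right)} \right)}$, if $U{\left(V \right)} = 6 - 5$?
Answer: $6174$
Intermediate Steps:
$n{\left(Z,w \right)} = w$ ($n{\left(Z,w \right)} = w + 0 = w$)
$U{\left(V \right)} = 1$ ($U{\left(V \right)} = 6 - 5 = 1$)
$6174 U{\left(n{\left(-1,C - 4 \right)} \right)} = 6174 \cdot 1 = 6174$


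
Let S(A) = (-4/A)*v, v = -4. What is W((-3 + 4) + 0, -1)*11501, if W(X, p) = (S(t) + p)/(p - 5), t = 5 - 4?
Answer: -57505/2 ≈ -28753.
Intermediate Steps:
t = 1
S(A) = 16/A (S(A) = -4/A*(-4) = 16/A)
W(X, p) = (16 + p)/(-5 + p) (W(X, p) = (16/1 + p)/(p - 5) = (16*1 + p)/(-5 + p) = (16 + p)/(-5 + p))
W((-3 + 4) + 0, -1)*11501 = ((16 - 1)/(-5 - 1))*11501 = (15/(-6))*11501 = -⅙*15*11501 = -5/2*11501 = -57505/2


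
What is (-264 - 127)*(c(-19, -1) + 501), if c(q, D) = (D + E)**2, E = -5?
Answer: -209967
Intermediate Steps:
c(q, D) = (-5 + D)**2 (c(q, D) = (D - 5)**2 = (-5 + D)**2)
(-264 - 127)*(c(-19, -1) + 501) = (-264 - 127)*((-5 - 1)**2 + 501) = -391*((-6)**2 + 501) = -391*(36 + 501) = -391*537 = -209967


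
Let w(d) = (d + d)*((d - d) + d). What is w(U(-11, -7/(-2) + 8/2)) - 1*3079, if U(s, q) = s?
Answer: -2837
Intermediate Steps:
w(d) = 2*d² (w(d) = (2*d)*(0 + d) = (2*d)*d = 2*d²)
w(U(-11, -7/(-2) + 8/2)) - 1*3079 = 2*(-11)² - 1*3079 = 2*121 - 3079 = 242 - 3079 = -2837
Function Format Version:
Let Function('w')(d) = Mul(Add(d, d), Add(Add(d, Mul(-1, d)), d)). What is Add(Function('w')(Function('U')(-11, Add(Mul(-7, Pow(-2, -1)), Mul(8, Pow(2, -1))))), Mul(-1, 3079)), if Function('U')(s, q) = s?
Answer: -2837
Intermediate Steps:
Function('w')(d) = Mul(2, Pow(d, 2)) (Function('w')(d) = Mul(Mul(2, d), Add(0, d)) = Mul(Mul(2, d), d) = Mul(2, Pow(d, 2)))
Add(Function('w')(Function('U')(-11, Add(Mul(-7, Pow(-2, -1)), Mul(8, Pow(2, -1))))), Mul(-1, 3079)) = Add(Mul(2, Pow(-11, 2)), Mul(-1, 3079)) = Add(Mul(2, 121), -3079) = Add(242, -3079) = -2837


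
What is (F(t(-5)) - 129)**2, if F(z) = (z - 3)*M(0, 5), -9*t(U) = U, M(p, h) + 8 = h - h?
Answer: 970225/81 ≈ 11978.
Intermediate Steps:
M(p, h) = -8 (M(p, h) = -8 + (h - h) = -8 + 0 = -8)
t(U) = -U/9
F(z) = 24 - 8*z (F(z) = (z - 3)*(-8) = (-3 + z)*(-8) = 24 - 8*z)
(F(t(-5)) - 129)**2 = ((24 - (-8)*(-5)/9) - 129)**2 = ((24 - 8*5/9) - 129)**2 = ((24 - 40/9) - 129)**2 = (176/9 - 129)**2 = (-985/9)**2 = 970225/81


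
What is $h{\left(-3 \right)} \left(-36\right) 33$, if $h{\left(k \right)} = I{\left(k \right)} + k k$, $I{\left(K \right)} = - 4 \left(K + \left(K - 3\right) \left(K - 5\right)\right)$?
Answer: $203148$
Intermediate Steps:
$I{\left(K \right)} = - 4 K - 4 \left(-5 + K\right) \left(-3 + K\right)$ ($I{\left(K \right)} = - 4 \left(K + \left(-3 + K\right) \left(-5 + K\right)\right) = - 4 \left(K + \left(-5 + K\right) \left(-3 + K\right)\right) = - 4 K - 4 \left(-5 + K\right) \left(-3 + K\right)$)
$h{\left(k \right)} = -60 - 3 k^{2} + 28 k$ ($h{\left(k \right)} = \left(-60 - 4 k^{2} + 28 k\right) + k k = \left(-60 - 4 k^{2} + 28 k\right) + k^{2} = -60 - 3 k^{2} + 28 k$)
$h{\left(-3 \right)} \left(-36\right) 33 = \left(-60 - 3 \left(-3\right)^{2} + 28 \left(-3\right)\right) \left(-36\right) 33 = \left(-60 - 27 - 84\right) \left(-36\right) 33 = \left(-171\right) \left(-36\right) 33 = 6156 \cdot 33 = 203148$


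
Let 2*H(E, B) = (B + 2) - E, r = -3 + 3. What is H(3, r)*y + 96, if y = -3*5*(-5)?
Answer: 117/2 ≈ 58.500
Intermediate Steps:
y = 75 (y = -15*(-5) = 75)
r = 0
H(E, B) = 1 + B/2 - E/2 (H(E, B) = ((B + 2) - E)/2 = ((2 + B) - E)/2 = (2 + B - E)/2 = 1 + B/2 - E/2)
H(3, r)*y + 96 = (1 + (½)*0 - ½*3)*75 + 96 = (1 + 0 - 3/2)*75 + 96 = -½*75 + 96 = -75/2 + 96 = 117/2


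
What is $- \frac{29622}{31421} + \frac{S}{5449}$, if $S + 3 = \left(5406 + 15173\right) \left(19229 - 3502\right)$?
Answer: $\frac{10169117356252}{171213029} \approx 59395.0$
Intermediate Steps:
$S = 323645930$ ($S = -3 + \left(5406 + 15173\right) \left(19229 - 3502\right) = -3 + 20579 \cdot 15727 = -3 + 323645933 = 323645930$)
$- \frac{29622}{31421} + \frac{S}{5449} = - \frac{29622}{31421} + \frac{323645930}{5449} = \frac{10169117356252}{171213029}$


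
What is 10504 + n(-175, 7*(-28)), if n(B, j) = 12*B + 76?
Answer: 8480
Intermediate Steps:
n(B, j) = 76 + 12*B
10504 + n(-175, 7*(-28)) = 10504 + (76 + 12*(-175)) = 10504 + (76 - 2100) = 10504 - 2024 = 8480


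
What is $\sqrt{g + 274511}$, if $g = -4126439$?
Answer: $6 i \sqrt{106998} \approx 1962.6 i$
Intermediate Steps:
$\sqrt{g + 274511} = \sqrt{-4126439 + 274511} = \sqrt{-3851928} = 6 i \sqrt{106998}$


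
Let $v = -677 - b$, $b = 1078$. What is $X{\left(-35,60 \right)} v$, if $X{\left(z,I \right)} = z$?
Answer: $61425$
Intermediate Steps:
$v = -1755$ ($v = -677 - 1078 = -1755$)
$X{\left(-35,60 \right)} v = \left(-35\right) \left(-1755\right) = 61425$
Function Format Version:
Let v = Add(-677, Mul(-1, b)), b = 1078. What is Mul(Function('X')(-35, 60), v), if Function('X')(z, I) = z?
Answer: 61425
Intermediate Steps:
v = -1755 (v = Add(-677, Mul(-1, 1078)) = Add(-677, -1078) = -1755)
Mul(Function('X')(-35, 60), v) = Mul(-35, -1755) = 61425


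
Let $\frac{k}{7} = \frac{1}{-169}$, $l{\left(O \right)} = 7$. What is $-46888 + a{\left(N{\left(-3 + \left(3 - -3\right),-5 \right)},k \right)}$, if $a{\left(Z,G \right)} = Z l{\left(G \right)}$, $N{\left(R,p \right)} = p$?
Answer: $-46923$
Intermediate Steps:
$k = - \frac{7}{169}$ ($k = \frac{7}{-169} = 7 \left(- \frac{1}{169}\right) = - \frac{7}{169} \approx -0.04142$)
$a{\left(Z,G \right)} = 7 Z$ ($a{\left(Z,G \right)} = Z 7 = 7 Z$)
$-46888 + a{\left(N{\left(-3 + \left(3 - -3\right),-5 \right)},k \right)} = -46888 + 7 \left(-5\right) = -46888 - 35 = -46923$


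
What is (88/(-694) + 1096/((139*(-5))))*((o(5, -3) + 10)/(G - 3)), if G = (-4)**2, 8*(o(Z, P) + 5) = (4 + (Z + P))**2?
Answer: -3903474/3135145 ≈ -1.2451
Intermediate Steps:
o(Z, P) = -5 + (4 + P + Z)**2/8 (o(Z, P) = -5 + (4 + (Z + P))**2/8 = -5 + (4 + (P + Z))**2/8 = -5 + (4 + P + Z)**2/8)
G = 16
(88/(-694) + 1096/((139*(-5))))*((o(5, -3) + 10)/(G - 3)) = (88/(-694) + 1096/((139*(-5))))*(((-5 + (4 - 3 + 5)**2/8) + 10)/(16 - 3)) = (88*(-1/694) + 1096/(-695))*(((-5 + (1/8)*6**2) + 10)/13) = (-44/347 + 1096*(-1/695))*(((-5 + (1/8)*36) + 10)*(1/13)) = (-44/347 - 1096/695)*(((-5 + 9/2) + 10)*(1/13)) = -410892*(-1/2 + 10)/(241165*13) = -3903474/(241165*13) = -410892/241165*19/26 = -3903474/3135145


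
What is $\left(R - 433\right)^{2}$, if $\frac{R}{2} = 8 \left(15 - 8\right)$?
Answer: $103041$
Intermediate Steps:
$R = 112$ ($R = 2 \cdot 8 \left(15 - 8\right) = 2 \cdot 8 \cdot 7 = 2 \cdot 56 = 112$)
$\left(R - 433\right)^{2} = \left(112 - 433\right)^{2} = \left(-321\right)^{2} = 103041$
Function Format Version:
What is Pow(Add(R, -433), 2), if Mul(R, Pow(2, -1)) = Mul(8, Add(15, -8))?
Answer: 103041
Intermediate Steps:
R = 112 (R = Mul(2, Mul(8, Add(15, -8))) = Mul(2, Mul(8, 7)) = Mul(2, 56) = 112)
Pow(Add(R, -433), 2) = Pow(Add(112, -433), 2) = Pow(-321, 2) = 103041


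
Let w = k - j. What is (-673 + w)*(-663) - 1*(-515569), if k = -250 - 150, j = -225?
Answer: 1077793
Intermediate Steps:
k = -400
w = -175 (w = -400 - 1*(-225) = -400 + 225 = -175)
(-673 + w)*(-663) - 1*(-515569) = (-673 - 175)*(-663) - 1*(-515569) = -848*(-663) + 515569 = 562224 + 515569 = 1077793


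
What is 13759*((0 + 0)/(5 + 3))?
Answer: 0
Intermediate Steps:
13759*((0 + 0)/(5 + 3)) = 13759*(0/8) = 13759*(0*(⅛)) = 13759*0 = 0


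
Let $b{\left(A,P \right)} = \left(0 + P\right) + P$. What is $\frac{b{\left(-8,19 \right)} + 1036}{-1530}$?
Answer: $- \frac{179}{255} \approx -0.70196$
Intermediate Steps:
$b{\left(A,P \right)} = 2 P$ ($b{\left(A,P \right)} = P + P = 2 P$)
$\frac{b{\left(-8,19 \right)} + 1036}{-1530} = \frac{2 \cdot 19 + 1036}{-1530} = \left(38 + 1036\right) \left(- \frac{1}{1530}\right) = 1074 \left(- \frac{1}{1530}\right) = - \frac{179}{255}$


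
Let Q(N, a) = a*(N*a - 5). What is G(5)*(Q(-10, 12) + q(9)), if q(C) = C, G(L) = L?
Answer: -7455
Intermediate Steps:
Q(N, a) = a*(-5 + N*a)
G(5)*(Q(-10, 12) + q(9)) = 5*(12*(-5 - 10*12) + 9) = 5*(12*(-5 - 120) + 9) = 5*(12*(-125) + 9) = 5*(-1500 + 9) = 5*(-1491) = -7455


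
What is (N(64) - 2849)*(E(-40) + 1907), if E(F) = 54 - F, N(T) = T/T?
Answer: -5698848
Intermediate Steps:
N(T) = 1
(N(64) - 2849)*(E(-40) + 1907) = (1 - 2849)*((54 - 1*(-40)) + 1907) = -2848*((54 + 40) + 1907) = -2848*(94 + 1907) = -2848*2001 = -5698848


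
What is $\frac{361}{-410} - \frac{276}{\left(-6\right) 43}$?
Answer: $\frac{3337}{17630} \approx 0.18928$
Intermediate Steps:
$\frac{361}{-410} - \frac{276}{\left(-6\right) 43} = 361 \left(- \frac{1}{410}\right) - \frac{276}{-258} = - \frac{361}{410} - - \frac{46}{43} = - \frac{361}{410} + \frac{46}{43} = \frac{3337}{17630}$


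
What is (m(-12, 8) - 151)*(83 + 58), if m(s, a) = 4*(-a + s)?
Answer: -32571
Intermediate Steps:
m(s, a) = -4*a + 4*s (m(s, a) = 4*(s - a) = -4*a + 4*s)
(m(-12, 8) - 151)*(83 + 58) = ((-4*8 + 4*(-12)) - 151)*(83 + 58) = ((-32 - 48) - 151)*141 = (-80 - 151)*141 = -231*141 = -32571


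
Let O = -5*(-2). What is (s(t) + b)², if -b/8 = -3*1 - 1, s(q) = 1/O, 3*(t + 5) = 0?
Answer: 103041/100 ≈ 1030.4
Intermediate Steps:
t = -5 (t = -5 + (⅓)*0 = -5 + 0 = -5)
O = 10
s(q) = ⅒ (s(q) = 1/10 = ⅒)
b = 32 (b = -8*(-3*1 - 1) = -8*(-3 - 1) = -8*(-4) = 32)
(s(t) + b)² = (⅒ + 32)² = (321/10)² = 103041/100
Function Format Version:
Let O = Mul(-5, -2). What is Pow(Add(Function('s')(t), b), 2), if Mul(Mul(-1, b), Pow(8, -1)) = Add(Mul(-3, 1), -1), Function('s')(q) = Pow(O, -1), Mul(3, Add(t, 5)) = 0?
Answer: Rational(103041, 100) ≈ 1030.4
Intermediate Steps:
t = -5 (t = Add(-5, Mul(Rational(1, 3), 0)) = Add(-5, 0) = -5)
O = 10
Function('s')(q) = Rational(1, 10) (Function('s')(q) = Pow(10, -1) = Rational(1, 10))
b = 32 (b = Mul(-8, Add(Mul(-3, 1), -1)) = Mul(-8, Add(-3, -1)) = Mul(-8, -4) = 32)
Pow(Add(Function('s')(t), b), 2) = Pow(Add(Rational(1, 10), 32), 2) = Pow(Rational(321, 10), 2) = Rational(103041, 100)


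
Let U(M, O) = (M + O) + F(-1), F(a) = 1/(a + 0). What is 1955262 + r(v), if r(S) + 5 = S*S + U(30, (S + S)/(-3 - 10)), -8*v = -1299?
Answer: 1648713381/832 ≈ 1.9816e+6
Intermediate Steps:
v = 1299/8 (v = -⅛*(-1299) = 1299/8 ≈ 162.38)
F(a) = 1/a
U(M, O) = -1 + M + O (U(M, O) = (M + O) + 1/(-1) = (M + O) - 1 = -1 + M + O)
r(S) = 24 + S² - 2*S/13 (r(S) = -5 + (S*S + (-1 + 30 + (S + S)/(-3 - 10))) = -5 + (S² + (-1 + 30 + (2*S)/(-13))) = -5 + (S² + (-1 + 30 + (2*S)*(-1/13))) = -5 + (S² + (-1 + 30 - 2*S/13)) = -5 + (S² + (29 - 2*S/13)) = -5 + (29 + S² - 2*S/13) = 24 + S² - 2*S/13)
1955262 + r(v) = 1955262 + (24 + (1299/8)² - 2/13*1299/8) = 1955262 + (24 + 1687401/64 - 1299/52) = 1955262 + 21935397/832 = 1648713381/832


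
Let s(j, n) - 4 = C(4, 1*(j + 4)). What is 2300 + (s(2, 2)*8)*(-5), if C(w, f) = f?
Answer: 1900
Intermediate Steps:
s(j, n) = 8 + j (s(j, n) = 4 + 1*(j + 4) = 4 + 1*(4 + j) = 4 + (4 + j) = 8 + j)
2300 + (s(2, 2)*8)*(-5) = 2300 + ((8 + 2)*8)*(-5) = 2300 + (10*8)*(-5) = 2300 + 80*(-5) = 2300 - 400 = 1900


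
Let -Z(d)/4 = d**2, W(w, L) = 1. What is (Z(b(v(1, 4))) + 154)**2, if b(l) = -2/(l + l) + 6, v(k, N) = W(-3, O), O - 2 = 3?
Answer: 2916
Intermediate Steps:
O = 5 (O = 2 + 3 = 5)
v(k, N) = 1
b(l) = 6 - 1/l (b(l) = -2/(2*l) + 6 = (1/(2*l))*(-2) + 6 = -1/l + 6 = 6 - 1/l)
Z(d) = -4*d**2
(Z(b(v(1, 4))) + 154)**2 = (-4*(6 - 1/1)**2 + 154)**2 = (-4*(6 - 1*1)**2 + 154)**2 = (-4*(6 - 1)**2 + 154)**2 = (-4*5**2 + 154)**2 = (-4*25 + 154)**2 = (-100 + 154)**2 = 54**2 = 2916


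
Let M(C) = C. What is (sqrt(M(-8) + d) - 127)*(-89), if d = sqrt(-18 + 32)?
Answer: 11303 - 89*sqrt(-8 + sqrt(14)) ≈ 11303.0 - 183.66*I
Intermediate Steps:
d = sqrt(14) ≈ 3.7417
(sqrt(M(-8) + d) - 127)*(-89) = (sqrt(-8 + sqrt(14)) - 127)*(-89) = (-127 + sqrt(-8 + sqrt(14)))*(-89) = 11303 - 89*sqrt(-8 + sqrt(14))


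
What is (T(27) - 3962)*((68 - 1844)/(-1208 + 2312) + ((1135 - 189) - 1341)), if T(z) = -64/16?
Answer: 36177852/23 ≈ 1.5730e+6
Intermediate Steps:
T(z) = -4 (T(z) = -64*1/16 = -4)
(T(27) - 3962)*((68 - 1844)/(-1208 + 2312) + ((1135 - 189) - 1341)) = (-4 - 3962)*((68 - 1844)/(-1208 + 2312) + ((1135 - 189) - 1341)) = -3966*(-1776/1104 + (946 - 1341)) = -3966*(-1776*1/1104 - 395) = -3966*(-37/23 - 395) = -3966*(-9122/23) = 36177852/23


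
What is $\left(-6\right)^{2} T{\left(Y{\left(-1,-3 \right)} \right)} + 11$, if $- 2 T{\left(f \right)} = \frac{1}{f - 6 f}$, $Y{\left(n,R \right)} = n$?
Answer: $\frac{37}{5} \approx 7.4$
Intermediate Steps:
$T{\left(f \right)} = \frac{1}{10 f}$ ($T{\left(f \right)} = - \frac{1}{2 \left(f - 6 f\right)} = - \frac{1}{2 \left(- 5 f\right)} = - \frac{\left(- \frac{1}{5}\right) \frac{1}{f}}{2} = \frac{1}{10 f}$)
$\left(-6\right)^{2} T{\left(Y{\left(-1,-3 \right)} \right)} + 11 = \left(-6\right)^{2} \frac{1}{10 \left(-1\right)} + 11 = 36 \cdot \frac{1}{10} \left(-1\right) + 11 = 36 \left(- \frac{1}{10}\right) + 11 = - \frac{18}{5} + 11 = \frac{37}{5}$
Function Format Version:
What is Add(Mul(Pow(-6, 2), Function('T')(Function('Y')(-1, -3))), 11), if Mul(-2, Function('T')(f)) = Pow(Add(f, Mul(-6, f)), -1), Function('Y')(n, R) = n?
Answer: Rational(37, 5) ≈ 7.4000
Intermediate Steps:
Function('T')(f) = Mul(Rational(1, 10), Pow(f, -1)) (Function('T')(f) = Mul(Rational(-1, 2), Pow(Add(f, Mul(-6, f)), -1)) = Mul(Rational(-1, 2), Pow(Mul(-5, f), -1)) = Mul(Rational(-1, 2), Mul(Rational(-1, 5), Pow(f, -1))) = Mul(Rational(1, 10), Pow(f, -1)))
Add(Mul(Pow(-6, 2), Function('T')(Function('Y')(-1, -3))), 11) = Add(Mul(Pow(-6, 2), Mul(Rational(1, 10), Pow(-1, -1))), 11) = Add(Mul(36, Mul(Rational(1, 10), -1)), 11) = Add(Mul(36, Rational(-1, 10)), 11) = Add(Rational(-18, 5), 11) = Rational(37, 5)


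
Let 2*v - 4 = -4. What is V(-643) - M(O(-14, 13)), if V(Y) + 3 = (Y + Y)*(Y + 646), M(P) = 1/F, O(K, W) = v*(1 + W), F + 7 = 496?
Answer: -1888030/489 ≈ -3861.0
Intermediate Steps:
F = 489 (F = -7 + 496 = 489)
v = 0 (v = 2 + (1/2)*(-4) = 2 - 2 = 0)
O(K, W) = 0 (O(K, W) = 0*(1 + W) = 0)
M(P) = 1/489
V(Y) = -3 + 2*Y*(646 + Y) (V(Y) = -3 + (Y + Y)*(Y + 646) = -3 + (2*Y)*(646 + Y) = -3 + 2*Y*(646 + Y))
V(-643) - M(O(-14, 13)) = (-3 + 2*(-643)**2 + 1292*(-643)) - 1*1/489 = (-3 + 2*413449 - 830756) - 1/489 = (-3 + 826898 - 830756) - 1/489 = -3861 - 1/489 = -1888030/489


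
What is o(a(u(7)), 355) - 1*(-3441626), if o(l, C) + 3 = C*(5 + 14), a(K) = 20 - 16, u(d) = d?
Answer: 3448368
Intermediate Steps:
a(K) = 4
o(l, C) = -3 + 19*C (o(l, C) = -3 + C*(5 + 14) = -3 + C*19 = -3 + 19*C)
o(a(u(7)), 355) - 1*(-3441626) = (-3 + 19*355) - 1*(-3441626) = (-3 + 6745) + 3441626 = 6742 + 3441626 = 3448368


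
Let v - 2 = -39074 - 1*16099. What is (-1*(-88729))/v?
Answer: -88729/55171 ≈ -1.6083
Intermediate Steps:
v = -55171 (v = 2 + (-39074 - 1*16099) = 2 + (-39074 - 16099) = 2 - 55173 = -55171)
(-1*(-88729))/v = -1*(-88729)/(-55171) = 88729*(-1/55171) = -88729/55171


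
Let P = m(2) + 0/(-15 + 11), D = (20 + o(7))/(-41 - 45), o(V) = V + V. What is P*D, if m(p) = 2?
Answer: -34/43 ≈ -0.79070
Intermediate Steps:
o(V) = 2*V
D = -17/43 (D = (20 + 2*7)/(-41 - 45) = (20 + 14)/(-86) = 34*(-1/86) = -17/43 ≈ -0.39535)
P = 2 (P = 2 + 0/(-15 + 11) = 2 + 0/(-4) = 2 + 0*(-¼) = 2 + 0 = 2)
P*D = 2*(-17/43) = -34/43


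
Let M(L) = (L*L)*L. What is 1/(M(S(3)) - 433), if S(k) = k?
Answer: -1/406 ≈ -0.0024631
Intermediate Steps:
M(L) = L³ (M(L) = L²*L = L³)
1/(M(S(3)) - 433) = 1/(3³ - 433) = 1/(27 - 433) = 1/(-406) = -1/406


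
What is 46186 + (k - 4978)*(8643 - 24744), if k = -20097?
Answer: 403778761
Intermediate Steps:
46186 + (k - 4978)*(8643 - 24744) = 46186 + (-20097 - 4978)*(8643 - 24744) = 46186 - 25075*(-16101) = 46186 + 403732575 = 403778761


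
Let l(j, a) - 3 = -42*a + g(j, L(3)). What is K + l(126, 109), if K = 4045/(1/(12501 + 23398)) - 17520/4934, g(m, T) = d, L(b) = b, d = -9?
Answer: 358225341997/2467 ≈ 1.4521e+8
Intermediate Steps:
g(m, T) = -9
l(j, a) = -6 - 42*a (l(j, a) = 3 + (-42*a - 9) = 3 + (-9 - 42*a) = -6 - 42*a)
K = 358236650725/2467 (K = 4045/(1/35899) - 17520*1/4934 = 4045/(1/35899) - 8760/2467 = 4045*35899 - 8760/2467 = 145211455 - 8760/2467 = 358236650725/2467 ≈ 1.4521e+8)
K + l(126, 109) = 358236650725/2467 + (-6 - 42*109) = 358236650725/2467 + (-6 - 4578) = 358236650725/2467 - 4584 = 358225341997/2467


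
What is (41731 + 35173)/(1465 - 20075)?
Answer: -38452/9305 ≈ -4.1324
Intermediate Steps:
(41731 + 35173)/(1465 - 20075) = 76904/(-18610) = 76904*(-1/18610) = -38452/9305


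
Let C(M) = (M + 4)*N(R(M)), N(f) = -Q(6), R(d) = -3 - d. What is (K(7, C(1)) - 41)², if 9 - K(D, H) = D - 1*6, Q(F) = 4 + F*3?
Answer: 1089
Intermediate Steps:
Q(F) = 4 + 3*F
N(f) = -22 (N(f) = -(4 + 3*6) = -(4 + 18) = -1*22 = -22)
C(M) = -88 - 22*M (C(M) = (M + 4)*(-22) = (4 + M)*(-22) = -88 - 22*M)
K(D, H) = 15 - D (K(D, H) = 9 - (D - 1*6) = 9 - (D - 6) = 9 - (-6 + D) = 9 + (6 - D) = 15 - D)
(K(7, C(1)) - 41)² = ((15 - 1*7) - 41)² = ((15 - 7) - 41)² = (8 - 41)² = (-33)² = 1089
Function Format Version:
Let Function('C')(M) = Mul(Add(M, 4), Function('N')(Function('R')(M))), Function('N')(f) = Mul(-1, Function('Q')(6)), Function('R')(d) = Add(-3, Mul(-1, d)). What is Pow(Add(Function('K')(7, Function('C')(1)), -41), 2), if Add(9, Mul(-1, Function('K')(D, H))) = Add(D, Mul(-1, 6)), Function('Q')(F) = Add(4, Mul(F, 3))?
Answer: 1089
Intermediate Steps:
Function('Q')(F) = Add(4, Mul(3, F))
Function('N')(f) = -22 (Function('N')(f) = Mul(-1, Add(4, Mul(3, 6))) = Mul(-1, Add(4, 18)) = Mul(-1, 22) = -22)
Function('C')(M) = Add(-88, Mul(-22, M)) (Function('C')(M) = Mul(Add(M, 4), -22) = Mul(Add(4, M), -22) = Add(-88, Mul(-22, M)))
Function('K')(D, H) = Add(15, Mul(-1, D)) (Function('K')(D, H) = Add(9, Mul(-1, Add(D, Mul(-1, 6)))) = Add(9, Mul(-1, Add(D, -6))) = Add(9, Mul(-1, Add(-6, D))) = Add(9, Add(6, Mul(-1, D))) = Add(15, Mul(-1, D)))
Pow(Add(Function('K')(7, Function('C')(1)), -41), 2) = Pow(Add(Add(15, Mul(-1, 7)), -41), 2) = Pow(Add(Add(15, -7), -41), 2) = Pow(Add(8, -41), 2) = Pow(-33, 2) = 1089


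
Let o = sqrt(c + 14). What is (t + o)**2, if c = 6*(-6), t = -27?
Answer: (27 - I*sqrt(22))**2 ≈ 707.0 - 253.28*I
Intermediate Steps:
c = -36
o = I*sqrt(22) (o = sqrt(-36 + 14) = sqrt(-22) = I*sqrt(22) ≈ 4.6904*I)
(t + o)**2 = (-27 + I*sqrt(22))**2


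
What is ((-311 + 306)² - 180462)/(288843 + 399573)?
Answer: -180437/688416 ≈ -0.26210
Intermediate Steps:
((-311 + 306)² - 180462)/(288843 + 399573) = ((-5)² - 180462)/688416 = (25 - 180462)*(1/688416) = -180437*1/688416 = -180437/688416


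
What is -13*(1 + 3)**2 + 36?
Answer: -172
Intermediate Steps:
-13*(1 + 3)**2 + 36 = -13*4**2 + 36 = -13*16 + 36 = -208 + 36 = -172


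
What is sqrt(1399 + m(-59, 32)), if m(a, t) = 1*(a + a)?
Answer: sqrt(1281) ≈ 35.791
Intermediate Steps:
m(a, t) = 2*a (m(a, t) = 1*(2*a) = 2*a)
sqrt(1399 + m(-59, 32)) = sqrt(1399 + 2*(-59)) = sqrt(1399 - 118) = sqrt(1281)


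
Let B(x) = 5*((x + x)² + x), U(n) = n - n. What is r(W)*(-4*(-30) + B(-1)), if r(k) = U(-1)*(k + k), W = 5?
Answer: 0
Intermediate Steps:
U(n) = 0
r(k) = 0 (r(k) = 0*(k + k) = 0*(2*k) = 0)
B(x) = 5*x + 20*x² (B(x) = 5*((2*x)² + x) = 5*(4*x² + x) = 5*(x + 4*x²) = 5*x + 20*x²)
r(W)*(-4*(-30) + B(-1)) = 0*(-4*(-30) + 5*(-1)*(1 + 4*(-1))) = 0*(120 + 5*(-1)*(1 - 4)) = 0*(120 + 5*(-1)*(-3)) = 0*(120 + 15) = 0*135 = 0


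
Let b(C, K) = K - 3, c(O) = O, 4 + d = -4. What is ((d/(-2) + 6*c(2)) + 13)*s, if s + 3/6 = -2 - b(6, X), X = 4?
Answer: -203/2 ≈ -101.50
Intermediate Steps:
d = -8 (d = -4 - 4 = -8)
b(C, K) = -3 + K
s = -7/2 (s = -½ + (-2 - (-3 + 4)) = -½ + (-2 - 1*1) = -½ + (-2 - 1) = -½ - 3 = -7/2 ≈ -3.5000)
((d/(-2) + 6*c(2)) + 13)*s = ((-8/(-2) + 6*2) + 13)*(-7/2) = ((-8*(-½) + 12) + 13)*(-7/2) = ((4 + 12) + 13)*(-7/2) = (16 + 13)*(-7/2) = 29*(-7/2) = -203/2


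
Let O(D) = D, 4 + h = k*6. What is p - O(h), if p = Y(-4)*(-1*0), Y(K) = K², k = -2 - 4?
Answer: 40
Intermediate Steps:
k = -6
h = -40 (h = -4 - 6*6 = -4 - 36 = -40)
p = 0 (p = (-4)²*(-1*0) = 16*0 = 0)
p - O(h) = 0 - 1*(-40) = 0 + 40 = 40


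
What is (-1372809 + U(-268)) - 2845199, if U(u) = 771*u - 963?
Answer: -4425599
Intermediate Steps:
U(u) = -963 + 771*u
(-1372809 + U(-268)) - 2845199 = (-1372809 + (-963 + 771*(-268))) - 2845199 = (-1372809 + (-963 - 206628)) - 2845199 = (-1372809 - 207591) - 2845199 = -1580400 - 2845199 = -4425599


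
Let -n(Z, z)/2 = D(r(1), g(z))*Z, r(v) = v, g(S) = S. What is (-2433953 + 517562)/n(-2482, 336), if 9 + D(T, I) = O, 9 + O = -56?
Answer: 1916391/367336 ≈ 5.2170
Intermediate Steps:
O = -65 (O = -9 - 56 = -65)
D(T, I) = -74 (D(T, I) = -9 - 65 = -74)
n(Z, z) = 148*Z (n(Z, z) = -(-148)*Z = 148*Z)
(-2433953 + 517562)/n(-2482, 336) = (-2433953 + 517562)/((148*(-2482))) = -1916391/(-367336) = -1916391*(-1/367336) = 1916391/367336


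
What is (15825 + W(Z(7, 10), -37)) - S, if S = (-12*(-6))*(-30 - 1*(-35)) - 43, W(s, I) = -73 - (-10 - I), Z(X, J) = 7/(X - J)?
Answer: 15408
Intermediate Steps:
W(s, I) = -63 + I (W(s, I) = -73 + (10 + I) = -63 + I)
S = 317 (S = 72*(-30 + 35) - 43 = 72*5 - 43 = 360 - 43 = 317)
(15825 + W(Z(7, 10), -37)) - S = (15825 + (-63 - 37)) - 1*317 = (15825 - 100) - 317 = 15725 - 317 = 15408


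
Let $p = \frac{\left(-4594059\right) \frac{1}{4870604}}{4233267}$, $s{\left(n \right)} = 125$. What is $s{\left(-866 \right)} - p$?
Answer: $\frac{286368989166951}{2290951909252} \approx 125.0$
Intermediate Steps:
$p = - \frac{510451}{2290951909252}$ ($p = \left(-4594059\right) \frac{1}{4870604} \cdot \frac{1}{4233267} = \left(- \frac{4594059}{4870604}\right) \frac{1}{4233267} = - \frac{510451}{2290951909252} \approx -2.2281 \cdot 10^{-7}$)
$s{\left(-866 \right)} - p = 125 - - \frac{510451}{2290951909252} = 125 + \frac{510451}{2290951909252} = \frac{286368989166951}{2290951909252}$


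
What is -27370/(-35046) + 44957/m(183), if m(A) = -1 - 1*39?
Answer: -787234111/700920 ≈ -1123.1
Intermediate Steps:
m(A) = -40 (m(A) = -1 - 39 = -40)
-27370/(-35046) + 44957/m(183) = -27370/(-35046) + 44957/(-40) = -27370*(-1/35046) + 44957*(-1/40) = 13685/17523 - 44957/40 = -787234111/700920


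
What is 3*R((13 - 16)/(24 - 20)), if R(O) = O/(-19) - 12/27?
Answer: -277/228 ≈ -1.2149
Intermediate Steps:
R(O) = -4/9 - O/19 (R(O) = O*(-1/19) - 12*1/27 = -O/19 - 4/9 = -4/9 - O/19)
3*R((13 - 16)/(24 - 20)) = 3*(-4/9 - (13 - 16)/(19*(24 - 20))) = 3*(-4/9 - (-3)/(19*4)) = 3*(-4/9 - 1/19*(-¾)) = 3*(-4/9 + 3/76) = 3*(-277/684) = -277/228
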